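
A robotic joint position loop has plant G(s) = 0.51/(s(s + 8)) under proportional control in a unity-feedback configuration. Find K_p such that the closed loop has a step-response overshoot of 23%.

From %OS = 100·exp(−πζ/√(1−ζ²)) = 23%, ζ = −ln(0.23)/√(π²+ln²(0.23)) = 0.4237.
Characteristic equation s² + 8s + 0.51K_p = 0 gives ζ = 8/(2√(0.51K_p)).
Setting ζ = 0.4237: √(0.51K_p) = 8/(2·0.4237) = 9.44, so K_p = 89.11/0.51 = 175.

K_p = 175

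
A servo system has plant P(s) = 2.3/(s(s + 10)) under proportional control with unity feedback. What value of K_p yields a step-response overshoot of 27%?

From %OS = 100·exp(−πζ/√(1−ζ²)) = 27%, ζ = −ln(0.27)/√(π²+ln²(0.27)) = 0.3847.
Characteristic equation s² + 10s + 2.3K_p = 0 gives ζ = 10/(2√(2.3K_p)).
Setting ζ = 0.3847: √(2.3K_p) = 10/(2·0.3847) = 13, so K_p = 168.9/2.3 = 73.4.

K_p = 73.4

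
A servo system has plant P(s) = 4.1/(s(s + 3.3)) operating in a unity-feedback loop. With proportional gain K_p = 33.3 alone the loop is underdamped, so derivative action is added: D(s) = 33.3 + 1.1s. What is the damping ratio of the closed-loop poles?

ζ = 0.334

Forward path: (33.3 + 1.1s)·4.1/(s(s+3.3)). The closed-loop characteristic equation is s² + (3.3 + 4.1·1.1)s + 4.1·33.3 = 0.
That is s² + 7.81s + 136.5 = 0, so ω_n = 11.68 rad/s and ζ = 7.81/(2·11.68) = 0.3342.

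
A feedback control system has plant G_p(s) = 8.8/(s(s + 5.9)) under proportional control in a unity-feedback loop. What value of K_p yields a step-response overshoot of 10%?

From %OS = 100·exp(−πζ/√(1−ζ²)) = 10%, ζ = −ln(0.1)/√(π²+ln²(0.1)) = 0.5912.
Characteristic equation s² + 5.9s + 8.8K_p = 0 gives ζ = 5.9/(2√(8.8K_p)).
Setting ζ = 0.5912: √(8.8K_p) = 5.9/(2·0.5912) = 4.99, so K_p = 24.9/8.8 = 2.83.

K_p = 2.83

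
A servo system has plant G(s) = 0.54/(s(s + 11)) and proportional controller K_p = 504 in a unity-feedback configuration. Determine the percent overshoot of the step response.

32.9%

Closed-loop characteristic equation: s² + 11s + 272.2 = 0, so ω_n = 16.5 rad/s and ζ = 11/(2·16.5) = 0.3334.
%OS = 100·exp(−πζ/√(1−ζ²)) = 100·exp(−π·0.3334/√0.8889) = 32.9%.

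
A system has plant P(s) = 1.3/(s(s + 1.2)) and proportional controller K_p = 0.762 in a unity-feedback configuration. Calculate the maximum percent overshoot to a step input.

9.31%

From 1 + K_pP(s) = 0: s² + 1.2s + 0.9906 = 0 ⇒ ω_n = 0.9953, ζ = 0.6028.
%OS = 100·exp(−πζ/√(1−ζ²)) = 100·exp(−π·0.6028/√0.6366) = 9.31%.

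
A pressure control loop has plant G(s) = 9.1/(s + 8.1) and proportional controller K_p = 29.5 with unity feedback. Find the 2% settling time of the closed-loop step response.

Closed-loop transfer function: T(s) = K_p·G(s)/(1 + K_p·G(s)) = 268.4/(s + 8.1 + 268.4) = 268.4/(s + 276.6).
Time constant τ = 1/276.6 = 0.003616 s, so the 2% settling time is about 4τ = 0.0145 s.

T_s ≈ 0.0145 s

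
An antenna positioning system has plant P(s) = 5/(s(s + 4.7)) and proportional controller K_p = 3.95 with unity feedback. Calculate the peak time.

T_p = 0.833 s

From 1 + K_pP(s) = 0: s² + 4.7s + 19.75 = 0 ⇒ ω_n = 4.444, ζ = 0.5288.
Damped frequency ω_d = ω_n√(1−ζ²) = 3.772 rad/s, so peak time T_p = π/ω_d = 0.833 s.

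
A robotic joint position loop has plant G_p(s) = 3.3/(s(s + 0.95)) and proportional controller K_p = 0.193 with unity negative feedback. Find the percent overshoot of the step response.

The closed-loop denominator s² + 0.95s + 0.6369 gives ω_n = √0.6369 = 0.7981 and ζ = 0.95/(2ω_n) = 0.5952.
%OS = 100·exp(−πζ/√(1−ζ²)) = 100·exp(−π·0.5952/√0.6457) = 9.76%.

9.76%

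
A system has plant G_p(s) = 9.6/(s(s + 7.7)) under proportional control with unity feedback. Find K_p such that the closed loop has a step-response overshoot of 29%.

K_p = 11.5

From %OS = 100·exp(−πζ/√(1−ζ²)) = 29%, ζ = −ln(0.29)/√(π²+ln²(0.29)) = 0.3666.
Characteristic equation s² + 7.7s + 9.6K_p = 0 gives ζ = 7.7/(2√(9.6K_p)).
Setting ζ = 0.3666: √(9.6K_p) = 7.7/(2·0.3666) = 10.5, so K_p = 110.3/9.6 = 11.5.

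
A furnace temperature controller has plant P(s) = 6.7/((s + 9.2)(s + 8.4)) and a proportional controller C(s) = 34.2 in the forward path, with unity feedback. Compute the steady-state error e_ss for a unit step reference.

0.252

The loop is type 0. Static position error constant K_pos = C(0)·P(0) = 34.2·0.0867 = 2.965.
Steady-state error to a unit step: e_ss = 1/(1+K_pos) = 1/3.965 = 0.252.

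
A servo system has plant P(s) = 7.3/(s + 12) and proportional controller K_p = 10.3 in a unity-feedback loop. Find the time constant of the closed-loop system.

τ = 0.0115 s

Closed-loop transfer function: T(s) = K_p·P(s)/(1 + K_p·P(s)) = 75.19/(s + 12 + 75.19) = 75.19/(s + 87.19).
Time constant τ = 1/87.19 = 0.0115 s.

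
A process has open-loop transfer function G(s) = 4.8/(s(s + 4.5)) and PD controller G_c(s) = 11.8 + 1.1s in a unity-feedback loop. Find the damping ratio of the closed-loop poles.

Forward path: (11.8 + 1.1s)·4.8/(s(s+4.5)). The closed-loop characteristic equation is s² + (4.5 + 4.8·1.1)s + 4.8·11.8 = 0.
That is s² + 9.78s + 56.64 = 0, so ω_n = 7.526 rad/s and ζ = 9.78/(2·7.526) = 0.6498.

ζ = 0.65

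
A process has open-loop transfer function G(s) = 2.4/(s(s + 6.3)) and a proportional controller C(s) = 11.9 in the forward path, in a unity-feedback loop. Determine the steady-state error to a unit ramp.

The loop has one pole at the origin (type 1). Velocity error constant K_v = lim_{s→0} s·C(s)G(s) = 11.9·2.4/6.3 = 4.533.
Steady-state error to a unit ramp: e_ss = 1/K_v = 0.221.

0.221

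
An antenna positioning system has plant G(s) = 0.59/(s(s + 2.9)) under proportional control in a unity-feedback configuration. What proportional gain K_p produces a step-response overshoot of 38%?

K_p = 41.1

From %OS = 100·exp(−πζ/√(1−ζ²)) = 38%, ζ = −ln(0.38)/√(π²+ln²(0.38)) = 0.2943.
Characteristic equation s² + 2.9s + 0.59K_p = 0 gives ζ = 2.9/(2√(0.59K_p)).
Setting ζ = 0.2943: √(0.59K_p) = 2.9/(2·0.2943) = 4.926, so K_p = 24.27/0.59 = 41.1.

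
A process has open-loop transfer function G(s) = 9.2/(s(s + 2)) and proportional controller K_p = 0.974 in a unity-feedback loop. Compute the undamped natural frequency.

ω_n = 2.99 rad/s

The closed-loop denominator is s(s+2) + 0.974·9.2 = s² + 2s + 8.961.
Matching s² + 2ζω_n s + ω_n²: ω_n = √8.961 = 2.993 rad/s and 2ζω_n = 2, so ζ = 2/(2·2.993) = 0.334.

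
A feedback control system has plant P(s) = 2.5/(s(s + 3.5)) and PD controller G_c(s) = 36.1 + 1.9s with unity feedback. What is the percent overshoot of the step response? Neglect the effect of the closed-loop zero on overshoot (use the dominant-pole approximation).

Forward path: (36.1 + 1.9s)·2.5/(s(s+3.5)). The closed-loop characteristic equation is s² + (3.5 + 2.5·1.9)s + 2.5·36.1 = 0.
That is s² + 8.25s + 90.25 = 0, so ω_n = 9.5 rad/s and ζ = 8.25/(2·9.5) = 0.4342.
%OS = 100·exp(−πζ/√(1−ζ²)) = 22%.

22%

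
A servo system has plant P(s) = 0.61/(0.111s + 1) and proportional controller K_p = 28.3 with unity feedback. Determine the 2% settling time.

T_s ≈ 0.0243 s

Closed loop: T(s) = K_p·P/(1+K_p·P) = 17.26/(0.111s + 1 + 17.26), with pole at s = −(1 + 17.26)/0.111 = −164.5.
τ = 1/164.5 = 0.006078 s, so 2% settling time ≈ 4τ = 0.0243 s.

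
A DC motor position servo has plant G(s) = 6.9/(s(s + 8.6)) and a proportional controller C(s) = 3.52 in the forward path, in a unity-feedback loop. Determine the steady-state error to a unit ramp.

The loop has one pole at the origin (type 1). Velocity error constant K_v = lim_{s→0} s·C(s)G(s) = 3.52·6.9/8.6 = 2.824.
Steady-state error to a unit ramp: e_ss = 1/K_v = 0.354.

0.354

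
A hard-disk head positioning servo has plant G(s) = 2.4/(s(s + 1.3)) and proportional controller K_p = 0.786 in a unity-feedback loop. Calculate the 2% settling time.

From 1 + K_pG(s) = 0: s² + 1.3s + 1.886 = 0 ⇒ ω_n = 1.373, ζ = 0.4733.
2% settling time T_s ≈ 4/(ζω_n) = 4/0.65 = 6.15 s.

T_s ≈ 6.15 s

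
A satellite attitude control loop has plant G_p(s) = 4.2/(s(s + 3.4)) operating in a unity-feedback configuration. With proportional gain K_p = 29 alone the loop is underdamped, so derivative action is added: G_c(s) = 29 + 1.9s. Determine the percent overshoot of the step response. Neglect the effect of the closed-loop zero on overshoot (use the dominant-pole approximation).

15.1%

Forward path: (29 + 1.9s)·4.2/(s(s+3.4)). The closed-loop characteristic equation is s² + (3.4 + 4.2·1.9)s + 4.2·29 = 0.
That is s² + 11.38s + 121.8 = 0, so ω_n = 11.04 rad/s and ζ = 11.38/(2·11.04) = 0.5156.
%OS = 100·exp(−πζ/√(1−ζ²)) = 15.1%.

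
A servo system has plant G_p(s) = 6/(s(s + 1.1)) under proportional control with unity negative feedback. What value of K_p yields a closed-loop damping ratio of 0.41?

K_p = 0.3

Closed-loop characteristic equation: s² + 1.1s + K_p·6 = 0.
So ω_n = √(6K_p) and 2ζω_n = 1.1, giving ζ = 1.1/(2√(6K_p)).
Setting ζ = 0.41: √(6K_p) = 1.1/(2·0.41) = 1.341, so K_p = 1.8/6 = 0.3.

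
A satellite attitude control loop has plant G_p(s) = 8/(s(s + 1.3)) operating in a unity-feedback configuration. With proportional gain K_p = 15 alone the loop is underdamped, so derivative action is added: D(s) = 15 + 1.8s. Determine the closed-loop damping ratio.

ζ = 0.717

Forward path: (15 + 1.8s)·8/(s(s+1.3)). The closed-loop characteristic equation is s² + (1.3 + 8·1.8)s + 8·15 = 0.
That is s² + 15.7s + 120 = 0, so ω_n = 10.95 rad/s and ζ = 15.7/(2·10.95) = 0.7166.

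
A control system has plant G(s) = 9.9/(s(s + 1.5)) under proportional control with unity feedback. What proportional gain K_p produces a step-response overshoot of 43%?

K_p = 0.844

From %OS = 100·exp(−πζ/√(1−ζ²)) = 43%, ζ = −ln(0.43)/√(π²+ln²(0.43)) = 0.2594.
Characteristic equation s² + 1.5s + 9.9K_p = 0 gives ζ = 1.5/(2√(9.9K_p)).
Setting ζ = 0.2594: √(9.9K_p) = 1.5/(2·0.2594) = 2.891, so K_p = 8.357/9.9 = 0.844.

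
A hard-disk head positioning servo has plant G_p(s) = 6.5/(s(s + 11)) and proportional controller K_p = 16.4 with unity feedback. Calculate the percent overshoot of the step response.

From 1 + K_pG_p(s) = 0: s² + 11s + 106.6 = 0 ⇒ ω_n = 10.32, ζ = 0.5327.
%OS = 100·exp(−πζ/√(1−ζ²)) = 100·exp(−π·0.5327/√0.7162) = 13.8%.

13.8%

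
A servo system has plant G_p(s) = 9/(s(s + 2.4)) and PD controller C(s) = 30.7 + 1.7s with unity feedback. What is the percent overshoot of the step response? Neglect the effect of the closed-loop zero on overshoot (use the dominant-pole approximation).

Forward path: (30.7 + 1.7s)·9/(s(s+2.4)). The closed-loop characteristic equation is s² + (2.4 + 9·1.7)s + 9·30.7 = 0.
That is s² + 17.7s + 276.3 = 0, so ω_n = 16.62 rad/s and ζ = 17.7/(2·16.62) = 0.5324.
%OS = 100·exp(−πζ/√(1−ζ²)) = 13.9%.

13.9%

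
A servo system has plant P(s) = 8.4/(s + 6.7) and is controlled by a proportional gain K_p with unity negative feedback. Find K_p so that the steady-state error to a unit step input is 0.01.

K_p = 79

The loop is type 0, so e_ss(step) = 1/(1 + K_pos) with K_pos = K_p·P(0).
P(0) = 1.254. Require 1/(1 + K_p·1.254) = 0.01, so 1 + 1.254·K_p = 100.
K_p = (100 − 1)/1.254 = 79.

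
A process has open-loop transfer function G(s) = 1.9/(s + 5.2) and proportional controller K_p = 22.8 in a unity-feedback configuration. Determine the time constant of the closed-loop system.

τ = 0.0206 s

Closed-loop transfer function: T(s) = K_p·G(s)/(1 + K_p·G(s)) = 43.32/(s + 5.2 + 43.32) = 43.32/(s + 48.52).
Time constant τ = 1/48.52 = 0.0206 s.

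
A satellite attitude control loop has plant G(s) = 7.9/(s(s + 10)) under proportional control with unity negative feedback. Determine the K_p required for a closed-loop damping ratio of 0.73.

Closed-loop characteristic equation: s² + 10s + K_p·7.9 = 0.
So ω_n = √(7.9K_p) and 2ζω_n = 10, giving ζ = 10/(2√(7.9K_p)).
Setting ζ = 0.73: √(7.9K_p) = 10/(2·0.73) = 6.849, so K_p = 46.91/7.9 = 5.94.

K_p = 5.94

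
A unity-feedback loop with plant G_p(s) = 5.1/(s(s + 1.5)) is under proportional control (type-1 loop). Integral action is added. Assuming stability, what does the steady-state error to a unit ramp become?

The integrator raises the loop to type 2, so K_v → ∞ and e_ss to a ramp is zero.

0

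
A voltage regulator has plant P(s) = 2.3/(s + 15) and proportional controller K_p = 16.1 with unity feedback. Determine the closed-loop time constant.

τ = 0.0192 s

Closed-loop transfer function: T(s) = K_p·P(s)/(1 + K_p·P(s)) = 37.03/(s + 15 + 37.03) = 37.03/(s + 52.03).
Time constant τ = 1/52.03 = 0.0192 s.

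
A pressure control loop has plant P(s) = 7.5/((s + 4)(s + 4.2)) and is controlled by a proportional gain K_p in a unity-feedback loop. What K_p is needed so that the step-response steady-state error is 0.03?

The loop is type 0, so e_ss(step) = 1/(1 + K_pos) with K_pos = K_p·P(0).
P(0) = 0.4464. Require 1/(1 + K_p·0.4464) = 0.03, so 1 + 0.4464·K_p = 33.33.
K_p = (33.33 − 1)/0.4464 = 72.4.

K_p = 72.4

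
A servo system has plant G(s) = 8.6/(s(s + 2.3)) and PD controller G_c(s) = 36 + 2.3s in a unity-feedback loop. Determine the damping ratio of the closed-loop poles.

Forward path: (36 + 2.3s)·8.6/(s(s+2.3)). The closed-loop characteristic equation is s² + (2.3 + 8.6·2.3)s + 8.6·36 = 0.
That is s² + 22.08s + 309.6 = 0, so ω_n = 17.6 rad/s and ζ = 22.08/(2·17.6) = 0.6274.

ζ = 0.627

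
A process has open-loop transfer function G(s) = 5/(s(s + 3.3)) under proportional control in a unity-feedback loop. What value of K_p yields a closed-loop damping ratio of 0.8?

K_p = 0.851

Closed-loop characteristic equation: s² + 3.3s + K_p·5 = 0.
So ω_n = √(5K_p) and 2ζω_n = 3.3, giving ζ = 3.3/(2√(5K_p)).
Setting ζ = 0.8: √(5K_p) = 3.3/(2·0.8) = 2.062, so K_p = 4.254/5 = 0.851.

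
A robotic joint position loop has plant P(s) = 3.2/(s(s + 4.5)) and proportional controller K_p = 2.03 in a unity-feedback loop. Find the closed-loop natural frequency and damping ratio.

ω_n = 2.55 rad/s, ζ = 0.883

1 + K_p·P(s) = 0 gives s² + 4.5s + 6.496 = 0.
Matching s² + 2ζω_n s + ω_n²: ω_n = √6.496 = 2.549 rad/s and 2ζω_n = 4.5, so ζ = 4.5/(2·2.549) = 0.883.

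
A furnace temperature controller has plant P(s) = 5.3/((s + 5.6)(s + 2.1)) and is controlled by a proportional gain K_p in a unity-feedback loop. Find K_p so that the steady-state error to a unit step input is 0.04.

K_p = 53.3

Steady-state error for a unit step on this type-0 loop is 1/(1 + K_p·P(0)).
P(0) = 0.4507. Require 1/(1 + K_p·0.4507) = 0.04, so 1 + 0.4507·K_p = 25.
K_p = (25 − 1)/0.4507 = 53.3.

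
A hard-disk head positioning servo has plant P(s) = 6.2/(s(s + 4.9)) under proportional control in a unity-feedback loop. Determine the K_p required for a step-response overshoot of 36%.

From %OS = 100·exp(−πζ/√(1−ζ²)) = 36%, ζ = −ln(0.36)/√(π²+ln²(0.36)) = 0.3093.
Characteristic equation s² + 4.9s + 6.2K_p = 0 gives ζ = 4.9/(2√(6.2K_p)).
Setting ζ = 0.3093: √(6.2K_p) = 4.9/(2·0.3093) = 7.922, so K_p = 62.76/6.2 = 10.1.

K_p = 10.1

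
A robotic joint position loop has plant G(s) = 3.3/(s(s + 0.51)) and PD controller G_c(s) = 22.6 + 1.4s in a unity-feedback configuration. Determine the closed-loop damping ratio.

ζ = 0.297

Forward path: (22.6 + 1.4s)·3.3/(s(s+0.51)). The closed-loop characteristic equation is s² + (0.51 + 3.3·1.4)s + 3.3·22.6 = 0.
That is s² + 5.13s + 74.58 = 0, so ω_n = 8.636 rad/s and ζ = 5.13/(2·8.636) = 0.297.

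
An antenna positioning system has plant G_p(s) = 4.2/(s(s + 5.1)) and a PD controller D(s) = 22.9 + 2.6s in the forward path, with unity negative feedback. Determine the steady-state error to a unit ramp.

0.053

The loop has one pole at the origin (type 1). Velocity error constant K_v = lim_{s→0} s·D(s)G_p(s) = 22.9·4.2/5.1 = 18.86.
Steady-state error to a unit ramp: e_ss = 1/K_v = 0.053.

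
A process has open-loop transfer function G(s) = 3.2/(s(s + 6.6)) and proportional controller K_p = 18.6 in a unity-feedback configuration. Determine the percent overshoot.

From 1 + K_pG(s) = 0: s² + 6.6s + 59.52 = 0 ⇒ ω_n = 7.715, ζ = 0.4277.
%OS = 100·exp(−πζ/√(1−ζ²)) = 100·exp(−π·0.4277/√0.817) = 22.6%.

22.6%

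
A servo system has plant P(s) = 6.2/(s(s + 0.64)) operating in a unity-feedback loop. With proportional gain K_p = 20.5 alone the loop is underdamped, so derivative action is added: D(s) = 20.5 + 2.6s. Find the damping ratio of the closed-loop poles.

ζ = 0.743

Forward path: (20.5 + 2.6s)·6.2/(s(s+0.64)). The closed-loop characteristic equation is s² + (0.64 + 6.2·2.6)s + 6.2·20.5 = 0.
That is s² + 16.76s + 127.1 = 0, so ω_n = 11.27 rad/s and ζ = 16.76/(2·11.27) = 0.7433.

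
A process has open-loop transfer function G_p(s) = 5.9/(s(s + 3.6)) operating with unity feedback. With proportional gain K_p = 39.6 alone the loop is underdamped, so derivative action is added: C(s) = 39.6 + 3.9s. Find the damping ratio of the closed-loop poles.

ζ = 0.87

Forward path: (39.6 + 3.9s)·5.9/(s(s+3.6)). The closed-loop characteristic equation is s² + (3.6 + 5.9·3.9)s + 5.9·39.6 = 0.
That is s² + 26.61s + 233.6 = 0, so ω_n = 15.29 rad/s and ζ = 26.61/(2·15.29) = 0.8704.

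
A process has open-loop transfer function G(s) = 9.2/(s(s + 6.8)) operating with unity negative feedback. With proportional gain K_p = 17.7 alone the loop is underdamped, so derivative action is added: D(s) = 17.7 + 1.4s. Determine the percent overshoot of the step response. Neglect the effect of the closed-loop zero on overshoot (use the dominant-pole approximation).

Forward path: (17.7 + 1.4s)·9.2/(s(s+6.8)). The closed-loop characteristic equation is s² + (6.8 + 9.2·1.4)s + 9.2·17.7 = 0.
That is s² + 19.68s + 162.8 = 0, so ω_n = 12.76 rad/s and ζ = 19.68/(2·12.76) = 0.7711.
%OS = 100·exp(−πζ/√(1−ζ²)) = 2.23%.

2.23%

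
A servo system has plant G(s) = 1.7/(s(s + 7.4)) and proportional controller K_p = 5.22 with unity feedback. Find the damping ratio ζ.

With unity feedback the closed-loop characteristic equation is s² + 7.4s + 5.22·1.7 = s² + 7.4s + 8.874 = 0.
Matching s² + 2ζω_n s + ω_n²: ω_n = √8.874 = 2.979 rad/s and 2ζω_n = 7.4, so ζ = 7.4/(2·2.979) = 1.24.

ζ = 1.24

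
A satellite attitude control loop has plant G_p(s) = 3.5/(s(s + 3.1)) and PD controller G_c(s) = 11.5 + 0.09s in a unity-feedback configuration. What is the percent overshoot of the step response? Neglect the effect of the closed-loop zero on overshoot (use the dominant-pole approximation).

Forward path: (11.5 + 0.09s)·3.5/(s(s+3.1)). The closed-loop characteristic equation is s² + (3.1 + 3.5·0.09)s + 3.5·11.5 = 0.
That is s² + 3.415s + 40.25 = 0, so ω_n = 6.344 rad/s and ζ = 3.415/(2·6.344) = 0.2691.
%OS = 100·exp(−πζ/√(1−ζ²)) = 41.6%.

41.6%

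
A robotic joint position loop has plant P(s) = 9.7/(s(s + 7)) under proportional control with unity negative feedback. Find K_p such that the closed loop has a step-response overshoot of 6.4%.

K_p = 2.91

From %OS = 100·exp(−πζ/√(1−ζ²)) = 6.4%, ζ = −ln(0.064)/√(π²+ln²(0.064)) = 0.6585.
Characteristic equation s² + 7s + 9.7K_p = 0 gives ζ = 7/(2√(9.7K_p)).
Setting ζ = 0.6585: √(9.7K_p) = 7/(2·0.6585) = 5.315, so K_p = 28.25/9.7 = 2.91.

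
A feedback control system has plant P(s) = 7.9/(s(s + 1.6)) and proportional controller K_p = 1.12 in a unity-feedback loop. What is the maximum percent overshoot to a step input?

41.6%

From 1 + K_pP(s) = 0: s² + 1.6s + 8.848 = 0 ⇒ ω_n = 2.975, ζ = 0.2689.
%OS = 100·exp(−πζ/√(1−ζ²)) = 100·exp(−π·0.2689/√0.9277) = 41.6%.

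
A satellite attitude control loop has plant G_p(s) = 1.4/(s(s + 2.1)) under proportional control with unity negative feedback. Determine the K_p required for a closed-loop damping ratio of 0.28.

Closed-loop characteristic equation: s² + 2.1s + K_p·1.4 = 0.
So ω_n = √(1.4K_p) and 2ζω_n = 2.1, giving ζ = 2.1/(2√(1.4K_p)).
Setting ζ = 0.28: √(1.4K_p) = 2.1/(2·0.28) = 3.75, so K_p = 14.06/1.4 = 10.

K_p = 10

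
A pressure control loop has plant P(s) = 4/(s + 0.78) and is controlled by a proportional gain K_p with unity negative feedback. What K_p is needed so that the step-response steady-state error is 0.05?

K_p = 3.71

The loop is type 0, so e_ss(step) = 1/(1 + K_pos) with K_pos = K_p·P(0).
P(0) = 5.128. Require 1/(1 + K_p·5.128) = 0.05, so 1 + 5.128·K_p = 20.
K_p = (20 − 1)/5.128 = 3.71.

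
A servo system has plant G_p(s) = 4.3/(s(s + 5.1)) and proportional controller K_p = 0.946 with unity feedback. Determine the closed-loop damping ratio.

1 + K_p·G_p(s) = 0 gives s² + 5.1s + 4.068 = 0.
So ω_n² = 4.068 ⇒ ω_n = 2.017 rad/s, and ζ = 5.1/(2ω_n) = 1.26.

ζ = 1.26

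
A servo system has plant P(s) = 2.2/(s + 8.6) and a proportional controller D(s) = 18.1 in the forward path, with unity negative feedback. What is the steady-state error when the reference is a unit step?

0.178

The loop is type 0. Static position error constant K_pos = D(0)·P(0) = 18.1·0.2558 = 4.63.
Steady-state error to a unit step: e_ss = 1/(1+K_pos) = 1/5.63 = 0.178.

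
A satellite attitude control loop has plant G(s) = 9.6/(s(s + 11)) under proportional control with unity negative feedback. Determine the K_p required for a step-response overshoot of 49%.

K_p = 64.3

From %OS = 100·exp(−πζ/√(1−ζ²)) = 49%, ζ = −ln(0.49)/√(π²+ln²(0.49)) = 0.2214.
Characteristic equation s² + 11s + 9.6K_p = 0 gives ζ = 11/(2√(9.6K_p)).
Setting ζ = 0.2214: √(9.6K_p) = 11/(2·0.2214) = 24.84, so K_p = 617/9.6 = 64.3.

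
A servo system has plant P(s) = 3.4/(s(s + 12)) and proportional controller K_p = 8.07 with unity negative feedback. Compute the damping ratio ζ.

ζ = 1.15

With unity feedback the closed-loop characteristic equation is s² + 12s + 8.07·3.4 = s² + 12s + 27.44 = 0.
Matching s² + 2ζω_n s + ω_n²: ω_n = √27.44 = 5.238 rad/s and 2ζω_n = 12, so ζ = 12/(2·5.238) = 1.15.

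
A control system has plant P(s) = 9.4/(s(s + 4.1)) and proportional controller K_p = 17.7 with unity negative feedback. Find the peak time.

T_p = 0.247 s

The closed-loop denominator s² + 4.1s + 166.4 gives ω_n = √166.4 = 12.9 and ζ = 4.1/(2ω_n) = 0.1589.
Damped frequency ω_d = ω_n√(1−ζ²) = 12.73 rad/s, so peak time T_p = π/ω_d = 0.247 s.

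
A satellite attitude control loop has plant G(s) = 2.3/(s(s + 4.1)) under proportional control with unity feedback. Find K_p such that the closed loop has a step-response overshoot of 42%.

K_p = 25.8

From %OS = 100·exp(−πζ/√(1−ζ²)) = 42%, ζ = −ln(0.42)/√(π²+ln²(0.42)) = 0.2662.
Characteristic equation s² + 4.1s + 2.3K_p = 0 gives ζ = 4.1/(2√(2.3K_p)).
Setting ζ = 0.2662: √(2.3K_p) = 4.1/(2·0.2662) = 7.702, so K_p = 59.32/2.3 = 25.8.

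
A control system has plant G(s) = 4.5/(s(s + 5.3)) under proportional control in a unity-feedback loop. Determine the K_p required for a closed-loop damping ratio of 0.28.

K_p = 19.9

Closed-loop characteristic equation: s² + 5.3s + K_p·4.5 = 0.
So ω_n = √(4.5K_p) and 2ζω_n = 5.3, giving ζ = 5.3/(2√(4.5K_p)).
Setting ζ = 0.28: √(4.5K_p) = 5.3/(2·0.28) = 9.464, so K_p = 89.57/4.5 = 19.9.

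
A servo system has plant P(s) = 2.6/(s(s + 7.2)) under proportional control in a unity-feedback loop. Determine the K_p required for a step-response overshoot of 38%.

From %OS = 100·exp(−πζ/√(1−ζ²)) = 38%, ζ = −ln(0.38)/√(π²+ln²(0.38)) = 0.2943.
Characteristic equation s² + 7.2s + 2.6K_p = 0 gives ζ = 7.2/(2√(2.6K_p)).
Setting ζ = 0.2943: √(2.6K_p) = 7.2/(2·0.2943) = 12.23, so K_p = 149.6/2.6 = 57.5.

K_p = 57.5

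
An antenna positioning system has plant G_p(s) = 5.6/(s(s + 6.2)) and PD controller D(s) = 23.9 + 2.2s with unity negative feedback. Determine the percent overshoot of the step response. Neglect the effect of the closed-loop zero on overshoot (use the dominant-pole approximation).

Forward path: (23.9 + 2.2s)·5.6/(s(s+6.2)). The closed-loop characteristic equation is s² + (6.2 + 5.6·2.2)s + 5.6·23.9 = 0.
That is s² + 18.52s + 133.8 = 0, so ω_n = 11.57 rad/s and ζ = 18.52/(2·11.57) = 0.8004.
%OS = 100·exp(−πζ/√(1−ζ²)) = 1.51%.

1.51%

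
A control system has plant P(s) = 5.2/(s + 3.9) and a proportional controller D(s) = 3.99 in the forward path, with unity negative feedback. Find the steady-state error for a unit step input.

The loop is type 0. Static position error constant K_pos = D(0)·P(0) = 3.99·1.333 = 5.32.
Steady-state error to a unit step: e_ss = 1/(1+K_pos) = 1/6.32 = 0.158.

0.158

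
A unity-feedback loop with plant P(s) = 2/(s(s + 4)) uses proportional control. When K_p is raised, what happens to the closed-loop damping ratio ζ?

ζ = 4/(2√(2K_p)); increasing K_p raises the denominator, so ζ falls.

decrease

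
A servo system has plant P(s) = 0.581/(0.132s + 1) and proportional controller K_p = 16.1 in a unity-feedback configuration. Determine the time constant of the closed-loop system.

τ = 0.0127 s

Closed loop: T(s) = K_p·P/(1+K_p·P) = 9.354/(0.132s + 1 + 9.354), with pole at s = −(1 + 9.354)/0.132 = −78.44.
Closed-loop time constant τ = 1/78.44 = 0.0127 s.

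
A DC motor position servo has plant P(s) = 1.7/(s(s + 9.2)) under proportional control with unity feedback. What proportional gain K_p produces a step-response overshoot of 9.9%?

From %OS = 100·exp(−πζ/√(1−ζ²)) = 9.9%, ζ = −ln(0.099)/√(π²+ln²(0.099)) = 0.5928.
Characteristic equation s² + 9.2s + 1.7K_p = 0 gives ζ = 9.2/(2√(1.7K_p)).
Setting ζ = 0.5928: √(1.7K_p) = 9.2/(2·0.5928) = 7.759, so K_p = 60.21/1.7 = 35.4.

K_p = 35.4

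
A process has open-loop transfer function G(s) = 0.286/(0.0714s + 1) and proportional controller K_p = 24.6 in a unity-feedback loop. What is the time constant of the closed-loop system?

τ = 0.00889 s

Closed loop: T(s) = K_p·G/(1+K_p·G) = 7.036/(0.0714s + 1 + 7.036), with pole at s = −(1 + 7.036)/0.0714 = −112.5.
Closed-loop time constant τ = 1/112.5 = 0.00889 s.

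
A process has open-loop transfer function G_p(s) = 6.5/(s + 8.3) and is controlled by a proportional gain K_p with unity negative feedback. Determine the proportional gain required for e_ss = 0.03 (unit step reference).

The loop is type 0, so e_ss(step) = 1/(1 + K_pos) with K_pos = K_p·G_p(0).
G_p(0) = 0.7831. Require 1/(1 + K_p·0.7831) = 0.03, so 1 + 0.7831·K_p = 33.33.
K_p = (33.33 − 1)/0.7831 = 41.3.

K_p = 41.3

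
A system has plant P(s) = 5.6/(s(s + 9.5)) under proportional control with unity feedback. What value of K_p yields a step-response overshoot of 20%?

From %OS = 100·exp(−πζ/√(1−ζ²)) = 20%, ζ = −ln(0.2)/√(π²+ln²(0.2)) = 0.4559.
Characteristic equation s² + 9.5s + 5.6K_p = 0 gives ζ = 9.5/(2√(5.6K_p)).
Setting ζ = 0.4559: √(5.6K_p) = 9.5/(2·0.4559) = 10.42, so K_p = 108.5/5.6 = 19.4.

K_p = 19.4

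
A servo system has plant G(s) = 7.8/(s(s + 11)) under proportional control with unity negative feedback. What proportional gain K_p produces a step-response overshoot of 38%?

From %OS = 100·exp(−πζ/√(1−ζ²)) = 38%, ζ = −ln(0.38)/√(π²+ln²(0.38)) = 0.2943.
Characteristic equation s² + 11s + 7.8K_p = 0 gives ζ = 11/(2√(7.8K_p)).
Setting ζ = 0.2943: √(7.8K_p) = 11/(2·0.2943) = 18.69, so K_p = 349.1/7.8 = 44.8.

K_p = 44.8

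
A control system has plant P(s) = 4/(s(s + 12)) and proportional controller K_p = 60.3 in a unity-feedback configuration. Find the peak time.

T_p = 0.219 s

From 1 + K_pP(s) = 0: s² + 12s + 241.2 = 0 ⇒ ω_n = 15.53, ζ = 0.3863.
Damped frequency ω_d = ω_n√(1−ζ²) = 14.32 rad/s, so peak time T_p = π/ω_d = 0.219 s.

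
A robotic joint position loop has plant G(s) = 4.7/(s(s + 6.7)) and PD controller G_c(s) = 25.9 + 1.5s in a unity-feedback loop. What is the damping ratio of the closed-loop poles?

Forward path: (25.9 + 1.5s)·4.7/(s(s+6.7)). The closed-loop characteristic equation is s² + (6.7 + 4.7·1.5)s + 4.7·25.9 = 0.
That is s² + 13.75s + 121.7 = 0, so ω_n = 11.03 rad/s and ζ = 13.75/(2·11.03) = 0.6231.

ζ = 0.623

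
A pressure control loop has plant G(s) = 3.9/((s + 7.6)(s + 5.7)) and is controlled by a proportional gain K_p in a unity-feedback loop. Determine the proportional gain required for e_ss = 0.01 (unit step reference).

K_p = 1100

The loop is type 0, so e_ss(step) = 1/(1 + K_pos) with K_pos = K_p·G(0).
G(0) = 0.09003. Require 1/(1 + K_p·0.09003) = 0.01, so 1 + 0.09003·K_p = 100.
K_p = (100 − 1)/0.09003 = 1100.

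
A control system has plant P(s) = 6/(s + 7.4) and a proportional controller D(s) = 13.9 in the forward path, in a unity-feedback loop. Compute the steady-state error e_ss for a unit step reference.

The loop is type 0. Static position error constant K_pos = D(0)·P(0) = 13.9·0.8108 = 11.27.
Steady-state error to a unit step: e_ss = 1/(1+K_pos) = 1/12.27 = 0.0815.

0.0815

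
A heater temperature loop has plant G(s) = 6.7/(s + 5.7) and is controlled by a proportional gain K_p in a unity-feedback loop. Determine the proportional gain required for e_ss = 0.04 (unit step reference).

The loop is type 0, so e_ss(step) = 1/(1 + K_pos) with K_pos = K_p·G(0).
G(0) = 1.175. Require 1/(1 + K_p·1.175) = 0.04, so 1 + 1.175·K_p = 25.
K_p = (25 − 1)/1.175 = 20.4.

K_p = 20.4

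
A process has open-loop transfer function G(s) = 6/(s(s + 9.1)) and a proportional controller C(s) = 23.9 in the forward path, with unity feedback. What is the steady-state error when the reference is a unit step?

The open loop C(s)G(s) has a pole at the origin (type 1), so the static position error constant is infinite and e_ss = 1/(1+∞) = 0.

0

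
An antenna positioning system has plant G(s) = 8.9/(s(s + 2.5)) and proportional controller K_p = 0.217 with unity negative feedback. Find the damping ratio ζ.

With unity feedback the closed-loop characteristic equation is s² + 2.5s + 0.217·8.9 = s² + 2.5s + 1.931 = 0.
Matching s² + 2ζω_n s + ω_n²: ω_n = √1.931 = 1.39 rad/s and 2ζω_n = 2.5, so ζ = 2.5/(2·1.39) = 0.899.

ζ = 0.899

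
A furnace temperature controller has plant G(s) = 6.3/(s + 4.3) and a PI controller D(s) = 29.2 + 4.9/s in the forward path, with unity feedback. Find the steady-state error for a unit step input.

The open loop D(s)G(s) has a pole at the origin (type 1), so the static position error constant is infinite and e_ss = 1/(1+∞) = 0.

0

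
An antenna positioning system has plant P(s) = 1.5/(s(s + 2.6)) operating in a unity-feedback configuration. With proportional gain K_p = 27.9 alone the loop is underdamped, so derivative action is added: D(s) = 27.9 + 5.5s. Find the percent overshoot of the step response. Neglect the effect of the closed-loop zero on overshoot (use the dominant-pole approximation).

0.794%

Forward path: (27.9 + 5.5s)·1.5/(s(s+2.6)). The closed-loop characteristic equation is s² + (2.6 + 1.5·5.5)s + 1.5·27.9 = 0.
That is s² + 10.85s + 41.85 = 0, so ω_n = 6.469 rad/s and ζ = 10.85/(2·6.469) = 0.8386.
%OS = 100·exp(−πζ/√(1−ζ²)) = 0.794%.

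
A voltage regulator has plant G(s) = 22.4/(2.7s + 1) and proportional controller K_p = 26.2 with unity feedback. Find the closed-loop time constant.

τ = 0.00459 s

Closed loop: T(s) = K_p·G/(1+K_p·G) = 586.9/(2.7s + 1 + 586.9), with pole at s = −(1 + 586.9)/2.7 = −217.7.
Closed-loop time constant τ = 1/217.7 = 0.00459 s.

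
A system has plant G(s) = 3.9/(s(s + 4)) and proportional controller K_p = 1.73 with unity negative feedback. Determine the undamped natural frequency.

ω_n = 2.6 rad/s

The closed-loop denominator is s(s+4) + 1.73·3.9 = s² + 4s + 6.747.
Matching s² + 2ζω_n s + ω_n²: ω_n = √6.747 = 2.597 rad/s and 2ζω_n = 4, so ζ = 4/(2·2.597) = 0.77.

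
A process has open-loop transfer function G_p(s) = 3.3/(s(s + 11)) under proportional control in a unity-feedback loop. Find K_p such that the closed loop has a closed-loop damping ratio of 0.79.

K_p = 14.7

Closed-loop characteristic equation: s² + 11s + K_p·3.3 = 0.
So ω_n = √(3.3K_p) and 2ζω_n = 11, giving ζ = 11/(2√(3.3K_p)).
Setting ζ = 0.79: √(3.3K_p) = 11/(2·0.79) = 6.962, so K_p = 48.47/3.3 = 14.7.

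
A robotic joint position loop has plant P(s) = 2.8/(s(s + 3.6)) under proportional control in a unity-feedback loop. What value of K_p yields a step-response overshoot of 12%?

K_p = 3.7

From %OS = 100·exp(−πζ/√(1−ζ²)) = 12%, ζ = −ln(0.12)/√(π²+ln²(0.12)) = 0.5594.
Characteristic equation s² + 3.6s + 2.8K_p = 0 gives ζ = 3.6/(2√(2.8K_p)).
Setting ζ = 0.5594: √(2.8K_p) = 3.6/(2·0.5594) = 3.218, so K_p = 10.35/2.8 = 3.7.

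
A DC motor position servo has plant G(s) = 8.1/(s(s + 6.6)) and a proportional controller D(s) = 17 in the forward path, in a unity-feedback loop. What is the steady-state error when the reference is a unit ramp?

The loop has one pole at the origin (type 1). Velocity error constant K_v = lim_{s→0} s·D(s)G(s) = 17·8.1/6.6 = 20.86.
Steady-state error to a unit ramp: e_ss = 1/K_v = 0.0479.

0.0479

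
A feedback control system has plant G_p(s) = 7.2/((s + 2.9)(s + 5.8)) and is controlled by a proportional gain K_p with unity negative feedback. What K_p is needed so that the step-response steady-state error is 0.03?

K_p = 75.5

For a type-0 loop with proportional control, e_ss = 1/(1 + K_p·G_p(0)).
G_p(0) = 0.4281. Require 1/(1 + K_p·0.4281) = 0.03, so 1 + 0.4281·K_p = 33.33.
K_p = (33.33 − 1)/0.4281 = 75.5.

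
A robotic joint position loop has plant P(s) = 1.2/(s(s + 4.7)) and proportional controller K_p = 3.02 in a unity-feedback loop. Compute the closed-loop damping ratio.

ζ = 1.23

With unity feedback the closed-loop characteristic equation is s² + 4.7s + 3.02·1.2 = s² + 4.7s + 3.624 = 0.
So ω_n² = 3.624 ⇒ ω_n = 1.904 rad/s, and ζ = 4.7/(2ω_n) = 1.23.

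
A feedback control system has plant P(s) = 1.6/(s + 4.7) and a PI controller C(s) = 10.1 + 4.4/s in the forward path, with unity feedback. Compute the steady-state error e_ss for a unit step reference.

The open loop C(s)P(s) has a pole at the origin (type 1), so the static position error constant is infinite and e_ss = 1/(1+∞) = 0.

0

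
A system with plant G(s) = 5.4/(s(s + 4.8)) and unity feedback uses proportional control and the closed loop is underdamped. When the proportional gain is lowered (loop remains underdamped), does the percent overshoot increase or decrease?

decrease

ζ = 4.8/(2√(5.4K_p)) rises as K_p falls; higher damping means less overshoot.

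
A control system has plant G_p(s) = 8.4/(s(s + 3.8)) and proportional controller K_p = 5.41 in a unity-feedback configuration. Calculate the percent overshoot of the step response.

39.7%

From 1 + K_pG_p(s) = 0: s² + 3.8s + 45.44 = 0 ⇒ ω_n = 6.741, ζ = 0.2818.
%OS = 100·exp(−πζ/√(1−ζ²)) = 100·exp(−π·0.2818/√0.9206) = 39.7%.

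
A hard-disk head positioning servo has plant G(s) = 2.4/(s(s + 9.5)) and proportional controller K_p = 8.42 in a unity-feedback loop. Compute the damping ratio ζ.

ζ = 1.06

The closed-loop denominator is s(s+9.5) + 8.42·2.4 = s² + 9.5s + 20.21.
So ω_n² = 20.21 ⇒ ω_n = 4.495 rad/s, and ζ = 9.5/(2ω_n) = 1.06.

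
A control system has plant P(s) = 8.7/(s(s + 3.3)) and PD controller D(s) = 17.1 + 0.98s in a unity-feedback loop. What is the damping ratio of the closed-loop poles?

Forward path: (17.1 + 0.98s)·8.7/(s(s+3.3)). The closed-loop characteristic equation is s² + (3.3 + 8.7·0.98)s + 8.7·17.1 = 0.
That is s² + 11.83s + 148.8 = 0, so ω_n = 12.2 rad/s and ζ = 11.83/(2·12.2) = 0.4848.

ζ = 0.485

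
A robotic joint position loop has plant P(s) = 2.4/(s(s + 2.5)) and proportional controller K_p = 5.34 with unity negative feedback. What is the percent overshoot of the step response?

From 1 + K_pP(s) = 0: s² + 2.5s + 12.82 = 0 ⇒ ω_n = 3.58, ζ = 0.3492.
%OS = 100·exp(−πζ/√(1−ζ²)) = 100·exp(−π·0.3492/√0.8781) = 31%.

31%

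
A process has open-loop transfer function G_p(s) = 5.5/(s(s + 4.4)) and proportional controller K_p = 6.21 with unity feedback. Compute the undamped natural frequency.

ω_n = 5.84 rad/s

1 + K_p·G_p(s) = 0 gives s² + 4.4s + 34.16 = 0.
So ω_n² = 34.16 ⇒ ω_n = 5.844 rad/s, and ζ = 4.4/(2ω_n) = 0.376.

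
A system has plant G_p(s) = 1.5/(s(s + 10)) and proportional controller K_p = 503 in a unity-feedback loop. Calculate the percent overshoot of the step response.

Closed-loop characteristic equation: s² + 10s + 754.5 = 0, so ω_n = 27.47 rad/s and ζ = 10/(2·27.47) = 0.182.
%OS = 100·exp(−πζ/√(1−ζ²)) = 100·exp(−π·0.182/√0.9669) = 55.9%.

55.9%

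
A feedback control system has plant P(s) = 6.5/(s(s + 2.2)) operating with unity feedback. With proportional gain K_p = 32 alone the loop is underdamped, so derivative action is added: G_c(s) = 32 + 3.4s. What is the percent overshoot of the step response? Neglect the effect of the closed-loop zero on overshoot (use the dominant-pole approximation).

Forward path: (32 + 3.4s)·6.5/(s(s+2.2)). The closed-loop characteristic equation is s² + (2.2 + 6.5·3.4)s + 6.5·32 = 0.
That is s² + 24.3s + 208 = 0, so ω_n = 14.42 rad/s and ζ = 24.3/(2·14.42) = 0.8425.
%OS = 100·exp(−πζ/√(1−ζ²)) = 0.736%.

0.736%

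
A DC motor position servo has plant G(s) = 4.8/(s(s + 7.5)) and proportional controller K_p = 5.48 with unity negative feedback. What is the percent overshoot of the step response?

Closed-loop characteristic equation: s² + 7.5s + 26.3 = 0, so ω_n = 5.129 rad/s and ζ = 7.5/(2·5.129) = 0.7312.
%OS = 100·exp(−πζ/√(1−ζ²)) = 100·exp(−π·0.7312/√0.4654) = 3.45%.

3.45%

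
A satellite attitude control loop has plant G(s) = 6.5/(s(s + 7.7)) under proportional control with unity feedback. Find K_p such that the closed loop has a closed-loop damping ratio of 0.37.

Closed-loop characteristic equation: s² + 7.7s + K_p·6.5 = 0.
So ω_n = √(6.5K_p) and 2ζω_n = 7.7, giving ζ = 7.7/(2√(6.5K_p)).
Setting ζ = 0.37: √(6.5K_p) = 7.7/(2·0.37) = 10.41, so K_p = 108.3/6.5 = 16.7.

K_p = 16.7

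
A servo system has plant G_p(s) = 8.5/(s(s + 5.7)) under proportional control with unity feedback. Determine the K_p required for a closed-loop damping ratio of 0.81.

Closed-loop characteristic equation: s² + 5.7s + K_p·8.5 = 0.
So ω_n = √(8.5K_p) and 2ζω_n = 5.7, giving ζ = 5.7/(2√(8.5K_p)).
Setting ζ = 0.81: √(8.5K_p) = 5.7/(2·0.81) = 3.519, so K_p = 12.38/8.5 = 1.46.

K_p = 1.46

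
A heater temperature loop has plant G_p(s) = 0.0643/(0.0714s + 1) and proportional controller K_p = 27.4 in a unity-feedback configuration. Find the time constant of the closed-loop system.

τ = 0.0259 s

Closed loop: T(s) = K_p·G_p/(1+K_p·G_p) = 1.762/(0.0714s + 1 + 1.762), with pole at s = −(1 + 1.762)/0.0714 = −38.68.
Closed-loop time constant τ = 1/38.68 = 0.0259 s.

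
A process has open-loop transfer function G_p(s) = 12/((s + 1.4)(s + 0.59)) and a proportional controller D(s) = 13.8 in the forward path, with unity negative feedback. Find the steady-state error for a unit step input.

0.00496

The loop is type 0. Static position error constant K_pos = D(0)·G_p(0) = 13.8·14.53 = 200.5.
Steady-state error to a unit step: e_ss = 1/(1+K_pos) = 1/201.5 = 0.00496.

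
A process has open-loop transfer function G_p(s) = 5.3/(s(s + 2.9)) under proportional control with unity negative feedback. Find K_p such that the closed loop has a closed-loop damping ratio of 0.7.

K_p = 0.81

Closed-loop characteristic equation: s² + 2.9s + K_p·5.3 = 0.
So ω_n = √(5.3K_p) and 2ζω_n = 2.9, giving ζ = 2.9/(2√(5.3K_p)).
Setting ζ = 0.7: √(5.3K_p) = 2.9/(2·0.7) = 2.071, so K_p = 4.291/5.3 = 0.81.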